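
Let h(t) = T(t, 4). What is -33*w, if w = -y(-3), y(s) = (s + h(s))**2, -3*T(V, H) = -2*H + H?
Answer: 275/3 ≈ 91.667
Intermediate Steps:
T(V, H) = H/3 (T(V, H) = -(-2*H + H)/3 = -(-1)*H/3 = H/3)
h(t) = 4/3 (h(t) = (1/3)*4 = 4/3)
y(s) = (4/3 + s)**2 (y(s) = (s + 4/3)**2 = (4/3 + s)**2)
w = -25/9 (w = -(4 + 3*(-3))**2/9 = -(4 - 9)**2/9 = -(-5)**2/9 = -25/9 ≈ -2.7778)
-33*w = -33*(-25/9) = 275/3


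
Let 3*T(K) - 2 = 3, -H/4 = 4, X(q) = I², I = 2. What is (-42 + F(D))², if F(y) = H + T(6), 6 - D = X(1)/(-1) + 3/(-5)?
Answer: 28561/9 ≈ 3173.4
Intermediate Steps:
X(q) = 4 (X(q) = 2² = 4)
H = -16 (H = -4*4 = -16)
T(K) = 5/3 (T(K) = ⅔ + (⅓)*3 = ⅔ + 1 = 5/3)
D = 53/5 (D = 6 - (4/(-1) + 3/(-5)) = 6 - (4*(-1) + 3*(-⅕)) = 6 - (-4 - ⅗) = 6 - 1*(-23/5) = 6 + 23/5 = 53/5 ≈ 10.600)
F(y) = -43/3 (F(y) = -16 + 5/3 = -43/3)
(-42 + F(D))² = (-42 - 43/3)² = (-169/3)² = 28561/9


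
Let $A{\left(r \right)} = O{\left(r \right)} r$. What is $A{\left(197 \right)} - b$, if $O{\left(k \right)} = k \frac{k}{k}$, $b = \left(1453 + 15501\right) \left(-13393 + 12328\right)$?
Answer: $18094819$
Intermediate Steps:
$b = -18056010$ ($b = 16954 \left(-1065\right) = -18056010$)
$O{\left(k \right)} = k$ ($O{\left(k \right)} = k 1 = k$)
$A{\left(r \right)} = r^{2}$ ($A{\left(r \right)} = r r = r^{2}$)
$A{\left(197 \right)} - b = 197^{2} - -18056010 = 38809 + 18056010 = 18094819$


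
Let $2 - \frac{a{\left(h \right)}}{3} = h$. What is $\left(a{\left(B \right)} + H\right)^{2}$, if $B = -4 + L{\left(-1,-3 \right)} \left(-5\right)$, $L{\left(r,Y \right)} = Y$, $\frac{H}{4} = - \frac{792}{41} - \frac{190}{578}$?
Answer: $\frac{1565138613025}{140398801} \approx 11148.0$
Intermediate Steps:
$H = - \frac{931132}{11849}$ ($H = 4 \left(- \frac{792}{41} - \frac{190}{578}\right) = 4 \left(\left(-792\right) \frac{1}{41} - \frac{95}{289}\right) = 4 \left(- \frac{792}{41} - \frac{95}{289}\right) = 4 \left(- \frac{232783}{11849}\right) = - \frac{931132}{11849} \approx -78.583$)
$B = 11$ ($B = -4 - -15 = -4 + 15 = 11$)
$a{\left(h \right)} = 6 - 3 h$
$\left(a{\left(B \right)} + H\right)^{2} = \left(\left(6 - 33\right) - \frac{931132}{11849}\right)^{2} = \left(-27 - \frac{931132}{11849}\right)^{2} = \left(- \frac{1251055}{11849}\right)^{2} = \frac{1565138613025}{140398801}$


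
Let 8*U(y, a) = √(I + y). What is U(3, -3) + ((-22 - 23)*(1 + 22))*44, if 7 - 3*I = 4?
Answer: -182159/4 ≈ -45540.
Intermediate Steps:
I = 1 (I = 7/3 - ⅓*4 = 7/3 - 4/3 = 1)
U(y, a) = √(1 + y)/8
U(3, -3) + ((-22 - 23)*(1 + 22))*44 = √(1 + 3)/8 + ((-22 - 23)*(1 + 22))*44 = √4/8 - 45*23*44 = (⅛)*2 - 1035*44 = ¼ - 45540 = -182159/4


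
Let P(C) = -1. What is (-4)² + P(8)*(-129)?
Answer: 145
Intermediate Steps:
(-4)² + P(8)*(-129) = (-4)² - 1*(-129) = 16 + 129 = 145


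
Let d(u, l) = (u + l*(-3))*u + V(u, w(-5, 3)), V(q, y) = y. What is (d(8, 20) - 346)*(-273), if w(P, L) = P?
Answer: 209391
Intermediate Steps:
d(u, l) = -5 + u*(u - 3*l) (d(u, l) = (u + l*(-3))*u - 5 = (u - 3*l)*u - 5 = u*(u - 3*l) - 5 = -5 + u*(u - 3*l))
(d(8, 20) - 346)*(-273) = ((-5 + 8**2 - 3*20*8) - 346)*(-273) = ((-5 + 64 - 480) - 346)*(-273) = (-421 - 346)*(-273) = -767*(-273) = 209391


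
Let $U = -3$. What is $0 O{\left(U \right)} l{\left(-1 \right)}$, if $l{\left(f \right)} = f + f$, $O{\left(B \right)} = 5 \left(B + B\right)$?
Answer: $0$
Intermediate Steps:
$O{\left(B \right)} = 10 B$ ($O{\left(B \right)} = 5 \cdot 2 B = 10 B$)
$l{\left(f \right)} = 2 f$
$0 O{\left(U \right)} l{\left(-1 \right)} = 0 \cdot 10 \left(-3\right) 2 \left(-1\right) = 0 \left(-30\right) \left(-2\right) = 0 \left(-2\right) = 0$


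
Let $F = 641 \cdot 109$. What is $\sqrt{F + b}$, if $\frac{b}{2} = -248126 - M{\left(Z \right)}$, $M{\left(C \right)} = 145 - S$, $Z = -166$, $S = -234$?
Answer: $i \sqrt{427141} \approx 653.56 i$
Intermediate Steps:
$F = 69869$
$M{\left(C \right)} = 379$ ($M{\left(C \right)} = 145 - -234 = 145 + 234 = 379$)
$b = -497010$ ($b = 2 \left(-248126 - 379\right) = 2 \left(-248505\right) = -497010$)
$\sqrt{F + b} = \sqrt{69869 - 497010} = \sqrt{-427141} = i \sqrt{427141}$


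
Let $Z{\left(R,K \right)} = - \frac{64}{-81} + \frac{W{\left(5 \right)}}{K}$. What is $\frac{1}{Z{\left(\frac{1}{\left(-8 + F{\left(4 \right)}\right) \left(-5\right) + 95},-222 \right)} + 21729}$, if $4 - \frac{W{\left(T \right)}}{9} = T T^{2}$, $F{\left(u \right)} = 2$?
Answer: $\frac{5994}{130277765} \approx 4.6009 \cdot 10^{-5}$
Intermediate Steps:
$W{\left(T \right)} = 36 - 9 T^{3}$ ($W{\left(T \right)} = 36 - 9 T T^{2} = 36 - 9 T^{3}$)
$Z{\left(R,K \right)} = \frac{64}{81} - \frac{1089}{K}$ ($Z{\left(R,K \right)} = - \frac{64}{-81} + \frac{36 - 9 \cdot 5^{3}}{K} = \left(-64\right) \left(- \frac{1}{81}\right) + \frac{36 - 1125}{K} = \frac{64}{81} + \frac{36 - 1125}{K} = \frac{64}{81} - \frac{1089}{K}$)
$\frac{1}{Z{\left(\frac{1}{\left(-8 + F{\left(4 \right)}\right) \left(-5\right) + 95},-222 \right)} + 21729} = \frac{1}{\left(\frac{64}{81} - \frac{1089}{-222}\right) + 21729} = \frac{1}{\left(\frac{64}{81} - - \frac{363}{74}\right) + 21729} = \frac{1}{\left(\frac{64}{81} + \frac{363}{74}\right) + 21729} = \frac{1}{\frac{34139}{5994} + 21729} = \frac{1}{\frac{130277765}{5994}} = \frac{5994}{130277765}$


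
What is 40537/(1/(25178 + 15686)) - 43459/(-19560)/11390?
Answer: 369049868624414659/222788400 ≈ 1.6565e+9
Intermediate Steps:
40537/(1/(25178 + 15686)) - 43459/(-19560)/11390 = 40537/(1/40864) - 43459*(-1/19560)*(1/11390) = 40537/(1/40864) + (43459/19560)*(1/11390) = 40537*40864 + 43459/222788400 = 1656503968 + 43459/222788400 = 369049868624414659/222788400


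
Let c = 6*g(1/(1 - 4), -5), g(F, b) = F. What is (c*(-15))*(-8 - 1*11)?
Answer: -570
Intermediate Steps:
c = -2 (c = 6/(1 - 4) = 6/(-3) = 6*(-⅓) = -2)
(c*(-15))*(-8 - 1*11) = (-2*(-15))*(-8 - 1*11) = 30*(-8 - 11) = 30*(-19) = -570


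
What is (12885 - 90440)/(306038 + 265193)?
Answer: -77555/571231 ≈ -0.13577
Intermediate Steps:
(12885 - 90440)/(306038 + 265193) = -77555/571231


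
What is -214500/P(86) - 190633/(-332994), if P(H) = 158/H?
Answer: -3071355098993/26306526 ≈ -1.1675e+5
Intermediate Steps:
-214500/P(86) - 190633/(-332994) = -214500/(158/86) - 190633/(-332994) = -214500/(158*(1/86)) - 190633*(-1/332994) = -214500/79/43 + 190633/332994 = -214500*43/79 + 190633/332994 = -9223500/79 + 190633/332994 = -3071355098993/26306526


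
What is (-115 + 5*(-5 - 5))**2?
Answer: 27225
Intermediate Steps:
(-115 + 5*(-5 - 5))**2 = (-115 + 5*(-10))**2 = (-115 - 50)**2 = (-165)**2 = 27225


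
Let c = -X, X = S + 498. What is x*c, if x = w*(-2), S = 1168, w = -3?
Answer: -9996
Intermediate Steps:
x = 6 (x = -3*(-2) = 6)
X = 1666 (X = 1168 + 498 = 1666)
c = -1666 (c = -1*1666 = -1666)
x*c = 6*(-1666) = -9996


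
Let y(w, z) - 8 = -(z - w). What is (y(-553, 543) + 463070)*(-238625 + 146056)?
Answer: -42765211758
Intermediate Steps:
y(w, z) = 8 + w - z (y(w, z) = 8 - (z - w) = 8 + (w - z) = 8 + w - z)
(y(-553, 543) + 463070)*(-238625 + 146056) = ((8 - 553 - 1*543) + 463070)*(-238625 + 146056) = ((8 - 553 - 543) + 463070)*(-92569) = (-1088 + 463070)*(-92569) = 461982*(-92569) = -42765211758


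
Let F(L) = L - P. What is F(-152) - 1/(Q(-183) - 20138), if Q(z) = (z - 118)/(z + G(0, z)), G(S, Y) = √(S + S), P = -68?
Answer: -309535869/3684953 ≈ -84.000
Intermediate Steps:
G(S, Y) = √2*√S (G(S, Y) = √(2*S) = √2*√S)
Q(z) = (-118 + z)/z (Q(z) = (z - 118)/(z + √2*√0) = (-118 + z)/(z + √2*0) = (-118 + z)/(z + 0) = (-118 + z)/z)
F(L) = 68 + L (F(L) = L - 1*(-68) = L + 68 = 68 + L)
F(-152) - 1/(Q(-183) - 20138) = (68 - 152) - 1/((-118 - 183)/(-183) - 20138) = -84 - 1/(-1/183*(-301) - 20138) = -84 - 1/(301/183 - 20138) = -84 - 1/(-3684953/183) = -84 - 1*(-183/3684953) = -84 + 183/3684953 = -309535869/3684953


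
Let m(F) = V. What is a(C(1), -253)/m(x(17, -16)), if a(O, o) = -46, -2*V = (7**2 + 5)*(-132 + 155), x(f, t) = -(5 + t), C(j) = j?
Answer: 2/27 ≈ 0.074074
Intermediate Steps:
x(f, t) = -5 - t
V = -621 (V = -(7**2 + 5)*(-132 + 155)/2 = -(49 + 5)*23/2 = -27*23 = -1/2*1242 = -621)
m(F) = -621
a(C(1), -253)/m(x(17, -16)) = -46/(-621) = -46*(-1/621) = 2/27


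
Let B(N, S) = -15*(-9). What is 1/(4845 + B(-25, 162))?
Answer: 1/4980 ≈ 0.00020080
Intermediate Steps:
B(N, S) = 135
1/(4845 + B(-25, 162)) = 1/(4845 + 135) = 1/4980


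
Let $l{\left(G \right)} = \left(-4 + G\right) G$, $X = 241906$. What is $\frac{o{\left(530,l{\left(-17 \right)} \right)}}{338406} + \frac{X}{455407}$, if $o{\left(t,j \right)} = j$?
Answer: $\frac{27341674045}{51370820414} \approx 0.53224$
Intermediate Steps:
$l{\left(G \right)} = G \left(-4 + G\right)$
$\frac{o{\left(530,l{\left(-17 \right)} \right)}}{338406} + \frac{X}{455407} = \frac{\left(-17\right) \left(-4 - 17\right)}{338406} + \frac{241906}{455407} = \left(-17\right) \left(-21\right) \frac{1}{338406} + 241906 \cdot \frac{1}{455407} = 357 \cdot \frac{1}{338406} + \frac{241906}{455407} = \frac{119}{112802} + \frac{241906}{455407} = \frac{27341674045}{51370820414}$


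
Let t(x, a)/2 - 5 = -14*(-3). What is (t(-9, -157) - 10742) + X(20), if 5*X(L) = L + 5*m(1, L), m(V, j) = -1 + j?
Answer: -10625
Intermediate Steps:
t(x, a) = 94 (t(x, a) = 10 + 2*(-14*(-3)) = 10 + 2*42 = 10 + 84 = 94)
X(L) = -1 + 6*L/5 (X(L) = (L + 5*(-1 + L))/5 = (L + (-5 + 5*L))/5 = (-5 + 6*L)/5 = -1 + 6*L/5)
(t(-9, -157) - 10742) + X(20) = (94 - 10742) + (-1 + (6/5)*20) = -10648 + (-1 + 24) = -10648 + 23 = -10625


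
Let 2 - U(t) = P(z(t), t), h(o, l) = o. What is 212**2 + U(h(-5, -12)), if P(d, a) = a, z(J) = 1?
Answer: 44951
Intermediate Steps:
U(t) = 2 - t
212**2 + U(h(-5, -12)) = 212**2 + (2 - 1*(-5)) = 44944 + (2 + 5) = 44944 + 7 = 44951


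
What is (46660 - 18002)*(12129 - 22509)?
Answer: -297470040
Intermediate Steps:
(46660 - 18002)*(12129 - 22509) = 28658*(-10380) = -297470040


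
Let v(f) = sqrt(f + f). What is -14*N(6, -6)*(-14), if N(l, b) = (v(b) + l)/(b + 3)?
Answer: -392 - 392*I*sqrt(3)/3 ≈ -392.0 - 226.32*I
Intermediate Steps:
v(f) = sqrt(2)*sqrt(f) (v(f) = sqrt(2*f) = sqrt(2)*sqrt(f))
N(l, b) = (l + sqrt(2)*sqrt(b))/(3 + b) (N(l, b) = (sqrt(2)*sqrt(b) + l)/(b + 3) = (l + sqrt(2)*sqrt(b))/(3 + b))
-14*N(6, -6)*(-14) = -14*(6 + sqrt(2)*sqrt(-6))/(3 - 6)*(-14) = -14*(6 + sqrt(2)*(I*sqrt(6)))/(-3)*(-14) = -(-14)*(6 + 2*I*sqrt(3))/3*(-14) = -14*(-2 - 2*I*sqrt(3)/3)*(-14) = (28 + 28*I*sqrt(3)/3)*(-14) = -392 - 392*I*sqrt(3)/3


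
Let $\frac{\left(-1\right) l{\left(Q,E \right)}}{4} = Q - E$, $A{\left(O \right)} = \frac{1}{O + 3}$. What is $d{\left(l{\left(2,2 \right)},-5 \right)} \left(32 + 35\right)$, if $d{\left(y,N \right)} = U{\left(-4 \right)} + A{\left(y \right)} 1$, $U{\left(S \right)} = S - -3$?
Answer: $- \frac{134}{3} \approx -44.667$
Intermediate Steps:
$U{\left(S \right)} = 3 + S$ ($U{\left(S \right)} = S + 3 = 3 + S$)
$A{\left(O \right)} = \frac{1}{3 + O}$
$l{\left(Q,E \right)} = - 4 Q + 4 E$ ($l{\left(Q,E \right)} = - 4 \left(Q - E\right) = - 4 Q + 4 E$)
$d{\left(y,N \right)} = -1 + \frac{1}{3 + y}$ ($d{\left(y,N \right)} = \left(3 - 4\right) + \frac{1}{3 + y} 1 = -1 + \frac{1}{3 + y}$)
$d{\left(l{\left(2,2 \right)},-5 \right)} \left(32 + 35\right) = \frac{-2 - \left(\left(-4\right) 2 + 4 \cdot 2\right)}{3 + \left(\left(-4\right) 2 + 4 \cdot 2\right)} \left(32 + 35\right) = \frac{-2 - \left(-8 + 8\right)}{3 + \left(-8 + 8\right)} 67 = \frac{-2 - 0}{3 + 0} \cdot 67 = \frac{-2 + 0}{3} \cdot 67 = \frac{1}{3} \left(-2\right) 67 = \left(- \frac{2}{3}\right) 67 = - \frac{134}{3}$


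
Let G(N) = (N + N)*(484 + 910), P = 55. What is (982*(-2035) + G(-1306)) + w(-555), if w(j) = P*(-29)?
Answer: -5641093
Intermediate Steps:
G(N) = 2788*N (G(N) = (2*N)*1394 = 2788*N)
w(j) = -1595 (w(j) = 55*(-29) = -1595)
(982*(-2035) + G(-1306)) + w(-555) = (982*(-2035) + 2788*(-1306)) - 1595 = (-1998370 - 3641128) - 1595 = -5639498 - 1595 = -5641093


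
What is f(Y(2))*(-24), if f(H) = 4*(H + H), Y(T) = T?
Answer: -384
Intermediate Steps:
f(H) = 8*H (f(H) = 4*(2*H) = 8*H)
f(Y(2))*(-24) = (8*2)*(-24) = 16*(-24) = -384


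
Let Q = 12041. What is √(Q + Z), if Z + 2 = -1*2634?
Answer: 3*√1045 ≈ 96.979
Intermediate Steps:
Z = -2636 (Z = -2 - 1*2634 = -2 - 2634 = -2636)
√(Q + Z) = √(12041 - 2636) = √9405 = 3*√1045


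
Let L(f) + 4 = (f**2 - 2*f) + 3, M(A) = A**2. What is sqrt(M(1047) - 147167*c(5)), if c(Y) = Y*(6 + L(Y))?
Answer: I*sqrt(13620491) ≈ 3690.6*I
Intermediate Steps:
L(f) = -1 + f**2 - 2*f (L(f) = -4 + ((f**2 - 2*f) + 3) = -4 + (3 + f**2 - 2*f) = -1 + f**2 - 2*f)
c(Y) = Y*(5 + Y**2 - 2*Y) (c(Y) = Y*(6 + (-1 + Y**2 - 2*Y)) = Y*(5 + Y**2 - 2*Y))
sqrt(M(1047) - 147167*c(5)) = sqrt(1047**2 - 735835*(5 + 5**2 - 2*5)) = sqrt(1096209 - 735835*(5 + 25 - 10)) = sqrt(1096209 - 735835*20) = sqrt(1096209 - 147167*100) = sqrt(1096209 - 14716700) = sqrt(-13620491) = I*sqrt(13620491)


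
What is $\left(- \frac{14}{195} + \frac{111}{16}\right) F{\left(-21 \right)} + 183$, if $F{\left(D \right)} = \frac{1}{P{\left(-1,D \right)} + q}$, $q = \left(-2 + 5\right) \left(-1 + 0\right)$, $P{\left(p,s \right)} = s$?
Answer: $\frac{13681619}{74880} \approx 182.71$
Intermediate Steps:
$q = -3$ ($q = 3 \left(-1\right) = -3$)
$F{\left(D \right)} = \frac{1}{-3 + D}$ ($F{\left(D \right)} = \frac{1}{D - 3} = \frac{1}{-3 + D}$)
$\left(- \frac{14}{195} + \frac{111}{16}\right) F{\left(-21 \right)} + 183 = \frac{- \frac{14}{195} + \frac{111}{16}}{-3 - 21} + 183 = \frac{\left(-14\right) \frac{1}{195} + 111 \cdot \frac{1}{16}}{-24} + 183 = \left(- \frac{14}{195} + \frac{111}{16}\right) \left(- \frac{1}{24}\right) + 183 = \frac{21421}{3120} \left(- \frac{1}{24}\right) + 183 = - \frac{21421}{74880} + 183 = \frac{13681619}{74880}$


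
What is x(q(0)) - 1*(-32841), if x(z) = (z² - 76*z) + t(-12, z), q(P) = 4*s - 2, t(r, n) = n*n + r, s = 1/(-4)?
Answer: 33075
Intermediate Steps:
s = -¼ ≈ -0.25000
t(r, n) = r + n² (t(r, n) = n² + r = r + n²)
q(P) = -3 (q(P) = 4*(-¼) - 2 = -1 - 2 = -3)
x(z) = -12 - 76*z + 2*z² (x(z) = (z² - 76*z) + (-12 + z²) = -12 - 76*z + 2*z²)
x(q(0)) - 1*(-32841) = (-12 - 76*(-3) + 2*(-3)²) - 1*(-32841) = (-12 + 228 + 2*9) + 32841 = (-12 + 228 + 18) + 32841 = 234 + 32841 = 33075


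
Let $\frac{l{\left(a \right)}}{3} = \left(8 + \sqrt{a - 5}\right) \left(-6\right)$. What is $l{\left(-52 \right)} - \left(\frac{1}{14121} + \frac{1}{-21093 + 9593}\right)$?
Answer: $- \frac{23384373379}{162391500} - 18 i \sqrt{57} \approx -144.0 - 135.9 i$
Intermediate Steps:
$l{\left(a \right)} = -144 - 18 \sqrt{-5 + a}$ ($l{\left(a \right)} = 3 \left(8 + \sqrt{a - 5}\right) \left(-6\right) = 3 \left(8 + \sqrt{-5 + a}\right) \left(-6\right) = 3 \left(-48 - 6 \sqrt{-5 + a}\right) = -144 - 18 \sqrt{-5 + a}$)
$l{\left(-52 \right)} - \left(\frac{1}{14121} + \frac{1}{-21093 + 9593}\right) = \left(-144 - 18 \sqrt{-5 - 52}\right) - \left(\frac{1}{14121} + \frac{1}{-21093 + 9593}\right) = \left(-144 - 18 \sqrt{-57}\right) - - \frac{2621}{162391500} = \left(-144 - 18 i \sqrt{57}\right) - - \frac{2621}{162391500} = \left(-144 - 18 i \sqrt{57}\right) + \left(- \frac{1}{14121} + \frac{1}{11500}\right) = \left(-144 - 18 i \sqrt{57}\right) + \frac{2621}{162391500} = - \frac{23384373379}{162391500} - 18 i \sqrt{57}$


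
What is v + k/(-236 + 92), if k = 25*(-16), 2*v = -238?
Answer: -1046/9 ≈ -116.22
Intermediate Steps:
v = -119 (v = (½)*(-238) = -119)
k = -400
v + k/(-236 + 92) = -119 - 400/(-236 + 92) = -119 - 400/(-144) = -119 - 400*(-1/144) = -119 + 25/9 = -1046/9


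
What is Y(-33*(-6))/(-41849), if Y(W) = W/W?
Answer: -1/41849 ≈ -2.3895e-5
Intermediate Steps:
Y(W) = 1
Y(-33*(-6))/(-41849) = 1/(-41849) = 1*(-1/41849) = -1/41849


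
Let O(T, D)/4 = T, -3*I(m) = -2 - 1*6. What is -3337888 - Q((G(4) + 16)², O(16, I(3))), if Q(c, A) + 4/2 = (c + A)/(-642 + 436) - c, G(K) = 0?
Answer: -343775730/103 ≈ -3.3376e+6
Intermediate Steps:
I(m) = 8/3 (I(m) = -(-2 - 1*6)/3 = -(-2 - 6)/3 = -⅓*(-8) = 8/3)
O(T, D) = 4*T
Q(c, A) = -2 - 207*c/206 - A/206 (Q(c, A) = -2 + ((c + A)/(-642 + 436) - c) = -2 + ((A + c)/(-206) - c) = -2 + ((A + c)*(-1/206) - c) = -2 + ((-A/206 - c/206) - c) = -2 + (-207*c/206 - A/206) = -2 - 207*c/206 - A/206)
-3337888 - Q((G(4) + 16)², O(16, I(3))) = -3337888 - (-2 - 207*(0 + 16)²/206 - 2*16/103) = -3337888 - (-2 - 207/206*16² - 1/206*64) = -3337888 - (-2 - 207/206*256 - 32/103) = -3337888 - (-2 - 26496/103 - 32/103) = -3337888 - 1*(-26734/103) = -3337888 + 26734/103 = -343775730/103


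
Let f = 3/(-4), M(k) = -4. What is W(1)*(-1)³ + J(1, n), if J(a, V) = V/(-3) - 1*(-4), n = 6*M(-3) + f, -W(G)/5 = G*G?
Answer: 69/4 ≈ 17.250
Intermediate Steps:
f = -¾ (f = 3*(-¼) = -¾ ≈ -0.75000)
W(G) = -5*G² (W(G) = -5*G*G = -5*G²)
n = -99/4 (n = 6*(-4) - ¾ = -24 - ¾ = -99/4 ≈ -24.750)
J(a, V) = 4 - V/3 (J(a, V) = V*(-⅓) + 4 = -V/3 + 4 = 4 - V/3)
W(1)*(-1)³ + J(1, n) = -5*1²*(-1)³ + (4 - ⅓*(-99/4)) = -5*1*(-1) + (4 + 33/4) = -5*(-1) + 49/4 = 5 + 49/4 = 69/4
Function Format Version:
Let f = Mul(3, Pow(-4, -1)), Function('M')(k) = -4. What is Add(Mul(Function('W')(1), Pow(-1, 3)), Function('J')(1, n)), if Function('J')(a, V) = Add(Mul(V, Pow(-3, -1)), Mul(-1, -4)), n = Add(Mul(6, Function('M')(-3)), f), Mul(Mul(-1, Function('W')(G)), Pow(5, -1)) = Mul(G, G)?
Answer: Rational(69, 4) ≈ 17.250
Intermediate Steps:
f = Rational(-3, 4) (f = Mul(3, Rational(-1, 4)) = Rational(-3, 4) ≈ -0.75000)
Function('W')(G) = Mul(-5, Pow(G, 2)) (Function('W')(G) = Mul(-5, Mul(G, G)) = Mul(-5, Pow(G, 2)))
n = Rational(-99, 4) (n = Add(Mul(6, -4), Rational(-3, 4)) = Add(-24, Rational(-3, 4)) = Rational(-99, 4) ≈ -24.750)
Function('J')(a, V) = Add(4, Mul(Rational(-1, 3), V)) (Function('J')(a, V) = Add(Mul(V, Rational(-1, 3)), 4) = Add(Mul(Rational(-1, 3), V), 4) = Add(4, Mul(Rational(-1, 3), V)))
Add(Mul(Function('W')(1), Pow(-1, 3)), Function('J')(1, n)) = Add(Mul(Mul(-5, Pow(1, 2)), Pow(-1, 3)), Add(4, Mul(Rational(-1, 3), Rational(-99, 4)))) = Add(Mul(Mul(-5, 1), -1), Add(4, Rational(33, 4))) = Add(Mul(-5, -1), Rational(49, 4)) = Add(5, Rational(49, 4)) = Rational(69, 4)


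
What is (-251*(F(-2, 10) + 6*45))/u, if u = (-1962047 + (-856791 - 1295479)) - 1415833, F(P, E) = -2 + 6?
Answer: 34387/2765075 ≈ 0.012436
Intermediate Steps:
F(P, E) = 4
u = -5530150 (u = (-1962047 - 2152270) - 1415833 = -4114317 - 1415833 = -5530150)
(-251*(F(-2, 10) + 6*45))/u = -251*(4 + 6*45)/(-5530150) = -251*(4 + 270)*(-1/5530150) = -251*274*(-1/5530150) = -68774*(-1/5530150) = 34387/2765075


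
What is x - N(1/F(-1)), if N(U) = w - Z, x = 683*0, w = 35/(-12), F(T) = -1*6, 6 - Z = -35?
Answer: 527/12 ≈ 43.917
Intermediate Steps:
Z = 41 (Z = 6 - 1*(-35) = 6 + 35 = 41)
F(T) = -6
w = -35/12 (w = 35*(-1/12) = -35/12 ≈ -2.9167)
x = 0
N(U) = -527/12 (N(U) = -35/12 - 1*41 = -35/12 - 41 = -527/12)
x - N(1/F(-1)) = 0 - 1*(-527/12) = 0 + 527/12 = 527/12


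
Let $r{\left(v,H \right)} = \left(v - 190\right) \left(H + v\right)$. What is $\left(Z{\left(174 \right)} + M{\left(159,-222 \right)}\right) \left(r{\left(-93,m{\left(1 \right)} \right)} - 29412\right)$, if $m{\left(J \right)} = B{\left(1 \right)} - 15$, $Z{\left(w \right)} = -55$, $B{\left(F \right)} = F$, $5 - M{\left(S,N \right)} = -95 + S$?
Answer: $-99066$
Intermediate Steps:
$M{\left(S,N \right)} = 100 - S$ ($M{\left(S,N \right)} = 5 - \left(-95 + S\right) = 100 - S$)
$m{\left(J \right)} = -14$ ($m{\left(J \right)} = 1 - 15 = -14$)
$r{\left(v,H \right)} = \left(-190 + v\right) \left(H + v\right)$
$\left(Z{\left(174 \right)} + M{\left(159,-222 \right)}\right) \left(r{\left(-93,m{\left(1 \right)} \right)} - 29412\right) = \left(-55 + \left(100 - 159\right)\right) \left(\left(\left(-93\right)^{2} - -2660 - -17670 - -1302\right) - 29412\right) = \left(-55 + \left(100 - 159\right)\right) \left(\left(8649 + 2660 + 17670 + 1302\right) - 29412\right) = \left(-55 - 59\right) \left(30281 - 29412\right) = \left(-114\right) 869 = -99066$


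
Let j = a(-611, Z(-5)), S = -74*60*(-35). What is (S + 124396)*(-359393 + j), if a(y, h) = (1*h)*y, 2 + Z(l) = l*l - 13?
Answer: -102266277388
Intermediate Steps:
S = 155400 (S = -4440*(-35) = 155400)
Z(l) = -15 + l**2 (Z(l) = -2 + (l*l - 13) = -2 + (l**2 - 13) = -2 + (-13 + l**2) = -15 + l**2)
a(y, h) = h*y
j = -6110 (j = (-15 + (-5)**2)*(-611) = (-15 + 25)*(-611) = 10*(-611) = -6110)
(S + 124396)*(-359393 + j) = (155400 + 124396)*(-359393 - 6110) = 279796*(-365503) = -102266277388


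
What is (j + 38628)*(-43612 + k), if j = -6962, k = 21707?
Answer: -693643730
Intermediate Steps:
(j + 38628)*(-43612 + k) = (-6962 + 38628)*(-43612 + 21707) = 31666*(-21905) = -693643730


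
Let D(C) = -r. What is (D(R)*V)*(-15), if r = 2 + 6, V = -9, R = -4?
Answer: -1080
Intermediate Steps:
r = 8
D(C) = -8 (D(C) = -1*8 = -8)
(D(R)*V)*(-15) = -8*(-9)*(-15) = 72*(-15) = -1080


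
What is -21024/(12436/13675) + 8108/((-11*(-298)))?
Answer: -117791832314/5095651 ≈ -23116.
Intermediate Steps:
-21024/(12436/13675) + 8108/((-11*(-298))) = -21024/(12436*(1/13675)) + 8108/3278 = -21024/12436/13675 + 8108*(1/3278) = -21024*13675/12436 + 4054/1639 = -71875800/3109 + 4054/1639 = -117791832314/5095651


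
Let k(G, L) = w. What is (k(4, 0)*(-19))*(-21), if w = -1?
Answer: -399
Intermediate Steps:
k(G, L) = -1
(k(4, 0)*(-19))*(-21) = -1*(-19)*(-21) = 19*(-21) = -399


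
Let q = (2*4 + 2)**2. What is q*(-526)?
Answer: -52600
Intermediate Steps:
q = 100 (q = (8 + 2)**2 = 10**2 = 100)
q*(-526) = 100*(-526) = -52600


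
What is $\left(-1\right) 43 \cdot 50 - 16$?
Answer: $-2166$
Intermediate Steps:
$\left(-1\right) 43 \cdot 50 - 16 = \left(-43\right) 50 - 16 = -2150 - 16 = -2166$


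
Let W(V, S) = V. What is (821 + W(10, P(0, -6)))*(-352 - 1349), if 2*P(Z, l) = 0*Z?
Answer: -1413531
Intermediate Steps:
P(Z, l) = 0 (P(Z, l) = (0*Z)/2 = (½)*0 = 0)
(821 + W(10, P(0, -6)))*(-352 - 1349) = (821 + 10)*(-352 - 1349) = 831*(-1701) = -1413531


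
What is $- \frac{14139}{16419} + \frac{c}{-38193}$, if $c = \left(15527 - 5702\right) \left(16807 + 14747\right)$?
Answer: $- \frac{565636263753}{69676763} \approx -8118.0$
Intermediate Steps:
$c = 310018050$ ($c = 9825 \cdot 31554 = 310018050$)
$- \frac{14139}{16419} + \frac{c}{-38193} = - \frac{14139}{16419} + \frac{310018050}{-38193} = \left(-14139\right) \frac{1}{16419} + 310018050 \left(- \frac{1}{38193}\right) = - \frac{4713}{5473} - \frac{103339350}{12731} = - \frac{565636263753}{69676763}$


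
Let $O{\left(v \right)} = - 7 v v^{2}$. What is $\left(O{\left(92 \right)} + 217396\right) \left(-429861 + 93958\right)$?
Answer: $1757921478260$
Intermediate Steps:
$O{\left(v \right)} = - 7 v^{3}$
$\left(O{\left(92 \right)} + 217396\right) \left(-429861 + 93958\right) = \left(- 7 \cdot 92^{3} + 217396\right) \left(-429861 + 93958\right) = \left(\left(-7\right) 778688 + 217396\right) \left(-335903\right) = \left(-5450816 + 217396\right) \left(-335903\right) = \left(-5233420\right) \left(-335903\right) = 1757921478260$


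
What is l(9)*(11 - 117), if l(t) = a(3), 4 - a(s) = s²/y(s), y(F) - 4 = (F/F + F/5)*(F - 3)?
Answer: -371/2 ≈ -185.50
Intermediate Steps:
y(F) = 4 + (1 + F/5)*(-3 + F) (y(F) = 4 + (F/F + F/5)*(F - 3) = 4 + (1 + F*(⅕))*(-3 + F) = 4 + (1 + F/5)*(-3 + F))
a(s) = 4 - s²/(1 + s²/5 + 2*s/5)
l(t) = 7/4 (l(t) = (20 - 1*3² + 8*3)/(5 + 3² + 2*3) = (20 - 1*9 + 24)/(5 + 9 + 6) = (20 - 9 + 24)/20 = (1/20)*35 = 7/4)
l(9)*(11 - 117) = 7*(11 - 117)/4 = (7/4)*(-106) = -371/2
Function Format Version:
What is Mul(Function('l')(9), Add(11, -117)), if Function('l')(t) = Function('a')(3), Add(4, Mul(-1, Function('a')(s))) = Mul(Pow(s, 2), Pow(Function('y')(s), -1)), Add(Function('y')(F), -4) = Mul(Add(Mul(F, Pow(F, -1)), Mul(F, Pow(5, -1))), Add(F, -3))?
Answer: Rational(-371, 2) ≈ -185.50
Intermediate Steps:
Function('y')(F) = Add(4, Mul(Add(1, Mul(Rational(1, 5), F)), Add(-3, F))) (Function('y')(F) = Add(4, Mul(Add(Mul(F, Pow(F, -1)), Mul(F, Pow(5, -1))), Add(F, -3))) = Add(4, Mul(Add(1, Mul(F, Rational(1, 5))), Add(-3, F))) = Add(4, Mul(Add(1, Mul(Rational(1, 5), F)), Add(-3, F))))
Function('a')(s) = Add(4, Mul(-1, Pow(s, 2), Pow(Add(1, Mul(Rational(1, 5), Pow(s, 2)), Mul(Rational(2, 5), s)), -1))) (Function('a')(s) = Add(4, Mul(-1, Mul(Pow(s, 2), Pow(Add(1, Mul(Rational(1, 5), Pow(s, 2)), Mul(Rational(2, 5), s)), -1)))) = Add(4, Mul(-1, Pow(s, 2), Pow(Add(1, Mul(Rational(1, 5), Pow(s, 2)), Mul(Rational(2, 5), s)), -1))))
Function('l')(t) = Rational(7, 4) (Function('l')(t) = Mul(Pow(Add(5, Pow(3, 2), Mul(2, 3)), -1), Add(20, Mul(-1, Pow(3, 2)), Mul(8, 3))) = Mul(Pow(Add(5, 9, 6), -1), Add(20, Mul(-1, 9), 24)) = Mul(Pow(20, -1), Add(20, -9, 24)) = Mul(Rational(1, 20), 35) = Rational(7, 4))
Mul(Function('l')(9), Add(11, -117)) = Mul(Rational(7, 4), Add(11, -117)) = Mul(Rational(7, 4), -106) = Rational(-371, 2)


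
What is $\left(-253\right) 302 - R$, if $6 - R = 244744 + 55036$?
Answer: $223368$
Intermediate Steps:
$R = -299774$ ($R = 6 - \left(244744 + 55036\right) = 6 - 299780 = -299774$)
$\left(-253\right) 302 - R = \left(-253\right) 302 - -299774 = -76406 + 299774 = 223368$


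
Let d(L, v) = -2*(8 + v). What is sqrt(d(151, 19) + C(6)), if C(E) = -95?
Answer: I*sqrt(149) ≈ 12.207*I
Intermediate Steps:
d(L, v) = -16 - 2*v
sqrt(d(151, 19) + C(6)) = sqrt((-16 - 2*19) - 95) = sqrt((-16 - 38) - 95) = sqrt(-54 - 95) = sqrt(-149) = I*sqrt(149)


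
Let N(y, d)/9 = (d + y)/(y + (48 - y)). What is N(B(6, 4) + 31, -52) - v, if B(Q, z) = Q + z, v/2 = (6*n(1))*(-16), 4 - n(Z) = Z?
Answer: 9183/16 ≈ 573.94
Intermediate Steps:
n(Z) = 4 - Z
v = -576 (v = 2*((6*(4 - 1*1))*(-16)) = 2*((6*(4 - 1))*(-16)) = 2*((6*3)*(-16)) = 2*(18*(-16)) = 2*(-288) = -576)
N(y, d) = 3*d/16 + 3*y/16 (N(y, d) = 9*((d + y)/(y + (48 - y))) = 9*((d + y)/48) = 9*((d + y)*(1/48)) = 9*(d/48 + y/48) = 3*d/16 + 3*y/16)
N(B(6, 4) + 31, -52) - v = ((3/16)*(-52) + 3*((6 + 4) + 31)/16) - 1*(-576) = (-39/4 + 3*(10 + 31)/16) + 576 = (-39/4 + (3/16)*41) + 576 = (-39/4 + 123/16) + 576 = -33/16 + 576 = 9183/16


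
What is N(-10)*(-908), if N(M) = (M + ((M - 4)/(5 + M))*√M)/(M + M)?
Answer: -454 + 3178*I*√10/25 ≈ -454.0 + 401.99*I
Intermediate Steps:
N(M) = (M + √M*(-4 + M)/(5 + M))/(2*M) (N(M) = (M + ((-4 + M)/(5 + M))*√M)/((2*M)) = (M + ((-4 + M)/(5 + M))*√M)*(1/(2*M)) = (M + √M*(-4 + M)/(5 + M))*(1/(2*M)) = (M + √M*(-4 + M)/(5 + M))/(2*M))
N(-10)*(-908) = ((½)*((-10)² + (-10)^(3/2) - 4*I*√10 + 5*(-10))/(-10*(5 - 10)))*(-908) = ((½)*(-⅒)*(100 - 10*I*√10 - 4*I*√10 - 50)/(-5))*(-908) = ((½)*(-⅒)*(-⅕)*(100 - 10*I*√10 - 4*I*√10 - 50))*(-908) = ((½)*(-⅒)*(-⅕)*(50 - 14*I*√10))*(-908) = (½ - 7*I*√10/50)*(-908) = -454 + 3178*I*√10/25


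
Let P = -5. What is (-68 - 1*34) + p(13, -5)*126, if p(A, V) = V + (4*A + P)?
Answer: 5190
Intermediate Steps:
p(A, V) = -5 + V + 4*A (p(A, V) = V + (4*A - 5) = V + (-5 + 4*A) = -5 + V + 4*A)
(-68 - 1*34) + p(13, -5)*126 = (-68 - 1*34) + (-5 - 5 + 4*13)*126 = (-68 - 34) + (-5 - 5 + 52)*126 = -102 + 42*126 = -102 + 5292 = 5190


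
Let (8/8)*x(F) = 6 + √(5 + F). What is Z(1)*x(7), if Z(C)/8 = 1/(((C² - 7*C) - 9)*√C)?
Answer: -16/5 - 16*√3/15 ≈ -5.0475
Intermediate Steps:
x(F) = 6 + √(5 + F)
Z(C) = 8/(√C*(-9 + C² - 7*C)) (Z(C) = 8/((((C² - 7*C) - 9)*√C)) = 8/(((-9 + C² - 7*C)*√C)) = 8/((√C*(-9 + C² - 7*C))) = 8*(1/(√C*(-9 + C² - 7*C))) = 8/(√C*(-9 + C² - 7*C)))
Z(1)*x(7) = (8/(√1*(-9 + 1² - 7*1)))*(6 + √(5 + 7)) = (8*1/(-9 + 1 - 7))*(6 + √12) = (8*1/(-15))*(6 + 2*√3) = (8*1*(-1/15))*(6 + 2*√3) = -8*(6 + 2*√3)/15 = -16/5 - 16*√3/15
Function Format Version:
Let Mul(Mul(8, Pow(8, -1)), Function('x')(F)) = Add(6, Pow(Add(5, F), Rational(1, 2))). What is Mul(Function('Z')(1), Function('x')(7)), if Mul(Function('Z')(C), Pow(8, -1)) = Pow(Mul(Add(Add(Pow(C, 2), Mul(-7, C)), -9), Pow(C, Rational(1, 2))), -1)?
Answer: Add(Rational(-16, 5), Mul(Rational(-16, 15), Pow(3, Rational(1, 2)))) ≈ -5.0475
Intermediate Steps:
Function('x')(F) = Add(6, Pow(Add(5, F), Rational(1, 2)))
Function('Z')(C) = Mul(8, Pow(C, Rational(-1, 2)), Pow(Add(-9, Pow(C, 2), Mul(-7, C)), -1)) (Function('Z')(C) = Mul(8, Pow(Mul(Add(Add(Pow(C, 2), Mul(-7, C)), -9), Pow(C, Rational(1, 2))), -1)) = Mul(8, Pow(Mul(Add(-9, Pow(C, 2), Mul(-7, C)), Pow(C, Rational(1, 2))), -1)) = Mul(8, Pow(Mul(Pow(C, Rational(1, 2)), Add(-9, Pow(C, 2), Mul(-7, C))), -1)) = Mul(8, Mul(Pow(C, Rational(-1, 2)), Pow(Add(-9, Pow(C, 2), Mul(-7, C)), -1))) = Mul(8, Pow(C, Rational(-1, 2)), Pow(Add(-9, Pow(C, 2), Mul(-7, C)), -1)))
Mul(Function('Z')(1), Function('x')(7)) = Mul(Mul(8, Pow(1, Rational(-1, 2)), Pow(Add(-9, Pow(1, 2), Mul(-7, 1)), -1)), Add(6, Pow(Add(5, 7), Rational(1, 2)))) = Mul(Mul(8, 1, Pow(Add(-9, 1, -7), -1)), Add(6, Pow(12, Rational(1, 2)))) = Mul(Mul(8, 1, Pow(-15, -1)), Add(6, Mul(2, Pow(3, Rational(1, 2))))) = Mul(Mul(8, 1, Rational(-1, 15)), Add(6, Mul(2, Pow(3, Rational(1, 2))))) = Mul(Rational(-8, 15), Add(6, Mul(2, Pow(3, Rational(1, 2))))) = Add(Rational(-16, 5), Mul(Rational(-16, 15), Pow(3, Rational(1, 2))))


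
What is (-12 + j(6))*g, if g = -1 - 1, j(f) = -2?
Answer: 28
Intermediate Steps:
g = -2
(-12 + j(6))*g = (-12 - 2)*(-2) = -14*(-2) = 28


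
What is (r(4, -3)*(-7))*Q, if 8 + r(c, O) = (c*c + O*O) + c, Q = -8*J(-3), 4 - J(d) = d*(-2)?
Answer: -2352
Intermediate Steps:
J(d) = 4 + 2*d (J(d) = 4 - d*(-2) = 4 - (-2)*d = 4 + 2*d)
Q = 16 (Q = -8*(4 + 2*(-3)) = -8*(4 - 6) = -8*(-2) = 16)
r(c, O) = -8 + c + O² + c² (r(c, O) = -8 + ((c*c + O*O) + c) = -8 + ((c² + O²) + c) = -8 + ((O² + c²) + c) = -8 + (c + O² + c²) = -8 + c + O² + c²)
(r(4, -3)*(-7))*Q = ((-8 + 4 + (-3)² + 4²)*(-7))*16 = ((-8 + 4 + 9 + 16)*(-7))*16 = (21*(-7))*16 = -147*16 = -2352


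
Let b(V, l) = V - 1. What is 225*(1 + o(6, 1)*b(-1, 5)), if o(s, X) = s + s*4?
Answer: -13275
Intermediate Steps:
b(V, l) = -1 + V
o(s, X) = 5*s (o(s, X) = s + 4*s = 5*s)
225*(1 + o(6, 1)*b(-1, 5)) = 225*(1 + (5*6)*(-1 - 1)) = 225*(1 + 30*(-2)) = 225*(1 - 60) = 225*(-59) = -13275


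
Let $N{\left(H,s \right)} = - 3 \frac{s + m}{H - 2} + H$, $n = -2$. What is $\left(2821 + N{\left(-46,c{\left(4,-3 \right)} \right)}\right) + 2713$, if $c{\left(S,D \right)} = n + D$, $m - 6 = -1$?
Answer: $5488$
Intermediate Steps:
$m = 5$ ($m = 6 - 1 = 5$)
$c{\left(S,D \right)} = -2 + D$
$N{\left(H,s \right)} = H - \frac{3 \left(5 + s\right)}{-2 + H}$ ($N{\left(H,s \right)} = - 3 \frac{s + 5}{H - 2} + H = - 3 \frac{5 + s}{-2 + H} + H = - \frac{3 \left(5 + s\right)}{-2 + H} + H = H - \frac{3 \left(5 + s\right)}{-2 + H}$)
$\left(2821 + N{\left(-46,c{\left(4,-3 \right)} \right)}\right) + 2713 = \left(2821 + \frac{-15 + \left(-46\right)^{2} - 3 \left(-2 - 3\right) - -92}{-2 - 46}\right) + 2713 = \left(2821 + \frac{-15 + 2116 - -15 + 92}{-48}\right) + 2713 = \left(2821 - \frac{-15 + 2116 + 15 + 92}{48}\right) + 2713 = \left(2821 - 46\right) + 2713 = 2775 + 2713 = 5488$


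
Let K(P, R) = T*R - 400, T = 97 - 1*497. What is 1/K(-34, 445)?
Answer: -1/178400 ≈ -5.6054e-6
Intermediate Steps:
T = -400 (T = 97 - 497 = -400)
K(P, R) = -400 - 400*R (K(P, R) = -400*R - 400 = -400 - 400*R)
1/K(-34, 445) = 1/(-400 - 400*445) = 1/(-400 - 178000) = 1/(-178400) = -1/178400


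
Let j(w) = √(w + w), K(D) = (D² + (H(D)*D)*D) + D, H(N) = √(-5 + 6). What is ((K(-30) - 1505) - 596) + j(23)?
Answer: -331 + √46 ≈ -324.22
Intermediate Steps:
H(N) = 1 (H(N) = √1 = 1)
K(D) = D + 2*D² (K(D) = (D² + (1*D)*D) + D = (D² + D*D) + D = (D² + D²) + D = 2*D² + D = D + 2*D²)
j(w) = √2*√w (j(w) = √(2*w) = √2*√w)
((K(-30) - 1505) - 596) + j(23) = ((-30*(1 + 2*(-30)) - 1505) - 596) + √2*√23 = ((-30*(1 - 60) - 1505) - 596) + √46 = ((-30*(-59) - 1505) - 596) + √46 = ((1770 - 1505) - 596) + √46 = (265 - 596) + √46 = -331 + √46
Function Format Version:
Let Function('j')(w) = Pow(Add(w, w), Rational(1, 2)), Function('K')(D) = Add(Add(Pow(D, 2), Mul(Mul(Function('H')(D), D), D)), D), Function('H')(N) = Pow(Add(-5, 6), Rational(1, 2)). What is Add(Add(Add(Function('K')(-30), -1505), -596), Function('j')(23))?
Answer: Add(-331, Pow(46, Rational(1, 2))) ≈ -324.22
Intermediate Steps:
Function('H')(N) = 1 (Function('H')(N) = Pow(1, Rational(1, 2)) = 1)
Function('K')(D) = Add(D, Mul(2, Pow(D, 2))) (Function('K')(D) = Add(Add(Pow(D, 2), Mul(Mul(1, D), D)), D) = Add(Add(Pow(D, 2), Mul(D, D)), D) = Add(Add(Pow(D, 2), Pow(D, 2)), D) = Add(Mul(2, Pow(D, 2)), D) = Add(D, Mul(2, Pow(D, 2))))
Function('j')(w) = Mul(Pow(2, Rational(1, 2)), Pow(w, Rational(1, 2))) (Function('j')(w) = Pow(Mul(2, w), Rational(1, 2)) = Mul(Pow(2, Rational(1, 2)), Pow(w, Rational(1, 2))))
Add(Add(Add(Function('K')(-30), -1505), -596), Function('j')(23)) = Add(Add(Add(Mul(-30, Add(1, Mul(2, -30))), -1505), -596), Mul(Pow(2, Rational(1, 2)), Pow(23, Rational(1, 2)))) = Add(Add(Add(Mul(-30, Add(1, -60)), -1505), -596), Pow(46, Rational(1, 2))) = Add(Add(Add(Mul(-30, -59), -1505), -596), Pow(46, Rational(1, 2))) = Add(Add(Add(1770, -1505), -596), Pow(46, Rational(1, 2))) = Add(Add(265, -596), Pow(46, Rational(1, 2))) = Add(-331, Pow(46, Rational(1, 2)))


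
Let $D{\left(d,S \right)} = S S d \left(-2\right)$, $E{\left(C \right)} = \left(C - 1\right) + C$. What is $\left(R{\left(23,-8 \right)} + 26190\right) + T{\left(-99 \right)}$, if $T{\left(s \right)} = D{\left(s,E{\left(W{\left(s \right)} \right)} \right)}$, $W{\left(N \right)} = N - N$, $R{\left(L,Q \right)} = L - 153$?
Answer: $26258$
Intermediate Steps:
$R{\left(L,Q \right)} = -153 + L$
$W{\left(N \right)} = 0$
$E{\left(C \right)} = -1 + 2 C$ ($E{\left(C \right)} = \left(-1 + C\right) + C = -1 + 2 C$)
$D{\left(d,S \right)} = - 2 d S^{2}$ ($D{\left(d,S \right)} = d S^{2} \left(-2\right) = - 2 d S^{2}$)
$T{\left(s \right)} = - 2 s$ ($T{\left(s \right)} = - 2 s \left(-1 + 2 \cdot 0\right)^{2} = - 2 s \left(-1 + 0\right)^{2} = - 2 s \left(-1\right)^{2} = \left(-2\right) s 1 = - 2 s$)
$\left(R{\left(23,-8 \right)} + 26190\right) + T{\left(-99 \right)} = \left(\left(-153 + 23\right) + 26190\right) - -198 = \left(-130 + 26190\right) + 198 = 26060 + 198 = 26258$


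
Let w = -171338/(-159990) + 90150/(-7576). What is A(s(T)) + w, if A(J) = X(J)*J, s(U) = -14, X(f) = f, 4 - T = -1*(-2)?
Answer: 56110867307/303021060 ≈ 185.17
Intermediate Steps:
T = 2 (T = 4 - (-1)*(-2) = 4 - 1*2 = 4 - 2 = 2)
A(J) = J² (A(J) = J*J = J²)
w = -3281260453/303021060 (w = -171338*(-1/159990) + 90150*(-1/7576) = 85669/79995 - 45075/3788 = -3281260453/303021060 ≈ -10.828)
A(s(T)) + w = (-14)² - 3281260453/303021060 = 196 - 3281260453/303021060 = 56110867307/303021060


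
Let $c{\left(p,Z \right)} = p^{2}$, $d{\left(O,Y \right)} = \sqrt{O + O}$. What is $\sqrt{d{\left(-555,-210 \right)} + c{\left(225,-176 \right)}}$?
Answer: $\sqrt{50625 + i \sqrt{1110}} \approx 225.0 + 0.074 i$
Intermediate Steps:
$d{\left(O,Y \right)} = \sqrt{2} \sqrt{O}$ ($d{\left(O,Y \right)} = \sqrt{2 O} = \sqrt{2} \sqrt{O}$)
$\sqrt{d{\left(-555,-210 \right)} + c{\left(225,-176 \right)}} = \sqrt{\sqrt{2} \sqrt{-555} + 225^{2}} = \sqrt{\sqrt{2} i \sqrt{555} + 50625} = \sqrt{i \sqrt{1110} + 50625} = \sqrt{50625 + i \sqrt{1110}}$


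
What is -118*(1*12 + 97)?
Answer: -12862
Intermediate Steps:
-118*(1*12 + 97) = -118*(12 + 97) = -118*109 = -12862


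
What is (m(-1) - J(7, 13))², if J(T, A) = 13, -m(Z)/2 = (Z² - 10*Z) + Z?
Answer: 1089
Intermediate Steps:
m(Z) = -2*Z² + 18*Z (m(Z) = -2*((Z² - 10*Z) + Z) = -2*(Z² - 9*Z) = -2*Z² + 18*Z)
(m(-1) - J(7, 13))² = (2*(-1)*(9 - 1*(-1)) - 1*13)² = (2*(-1)*(9 + 1) - 13)² = (2*(-1)*10 - 13)² = (-20 - 13)² = (-33)² = 1089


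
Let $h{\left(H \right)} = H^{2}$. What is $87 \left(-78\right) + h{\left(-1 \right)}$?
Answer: $-6785$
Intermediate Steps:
$87 \left(-78\right) + h{\left(-1 \right)} = 87 \left(-78\right) + \left(-1\right)^{2} = -6786 + 1 = -6785$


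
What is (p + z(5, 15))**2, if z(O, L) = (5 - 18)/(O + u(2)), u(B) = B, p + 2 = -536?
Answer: 14280841/49 ≈ 2.9145e+5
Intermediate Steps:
p = -538 (p = -2 - 536 = -538)
z(O, L) = -13/(2 + O) (z(O, L) = (5 - 18)/(O + 2) = -13/(2 + O))
(p + z(5, 15))**2 = (-538 - 13/(2 + 5))**2 = (-538 - 13/7)**2 = (-3779/7)**2 = 14280841/49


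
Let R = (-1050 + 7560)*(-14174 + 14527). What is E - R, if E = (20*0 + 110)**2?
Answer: -2285930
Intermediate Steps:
R = 2298030 (R = 6510*353 = 2298030)
E = 12100 (E = (0 + 110)**2 = 110**2 = 12100)
E - R = 12100 - 1*2298030 = 12100 - 2298030 = -2285930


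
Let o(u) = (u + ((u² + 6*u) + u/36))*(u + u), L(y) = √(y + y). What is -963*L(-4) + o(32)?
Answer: 719360/9 - 1926*I*√2 ≈ 79929.0 - 2723.8*I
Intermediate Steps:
L(y) = √2*√y (L(y) = √(2*y) = √2*√y)
o(u) = 2*u*(u² + 253*u/36) (o(u) = (u + ((u² + 6*u) + u*(1/36)))*(2*u) = (u + ((u² + 6*u) + u/36))*(2*u) = (u + (u² + 217*u/36))*(2*u) = (u² + 253*u/36)*(2*u) = 2*u*(u² + 253*u/36))
-963*L(-4) + o(32) = -963*√2*√(-4) + (1/18)*32²*(253 + 36*32) = -963*√2*2*I + (1/18)*1024*(253 + 1152) = -1926*I*√2 + (1/18)*1024*1405 = -1926*I*√2 + 719360/9 = 719360/9 - 1926*I*√2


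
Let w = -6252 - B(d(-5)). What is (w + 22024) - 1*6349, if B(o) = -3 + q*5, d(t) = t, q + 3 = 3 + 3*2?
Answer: 9396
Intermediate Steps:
q = 6 (q = -3 + (3 + 3*2) = -3 + (3 + 6) = -3 + 9 = 6)
B(o) = 27 (B(o) = -3 + 6*5 = -3 + 30 = 27)
w = -6279 (w = -6252 - 1*27 = -6252 - 27 = -6279)
(w + 22024) - 1*6349 = (-6279 + 22024) - 1*6349 = 15745 - 6349 = 9396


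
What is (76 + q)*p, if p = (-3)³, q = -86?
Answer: 270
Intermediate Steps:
p = -27
(76 + q)*p = (76 - 86)*(-27) = -10*(-27) = 270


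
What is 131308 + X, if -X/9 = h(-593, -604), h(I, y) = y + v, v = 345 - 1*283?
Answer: 136186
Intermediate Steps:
v = 62 (v = 345 - 283 = 62)
h(I, y) = 62 + y (h(I, y) = y + 62 = 62 + y)
X = 4878 (X = -9*(62 - 604) = -9*(-542) = 4878)
131308 + X = 131308 + 4878 = 136186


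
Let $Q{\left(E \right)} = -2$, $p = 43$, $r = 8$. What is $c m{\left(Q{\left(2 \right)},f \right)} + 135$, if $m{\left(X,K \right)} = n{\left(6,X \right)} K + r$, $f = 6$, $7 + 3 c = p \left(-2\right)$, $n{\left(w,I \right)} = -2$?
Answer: $259$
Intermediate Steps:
$c = -31$ ($c = - \frac{7}{3} + \frac{43 \left(-2\right)}{3} = - \frac{7}{3} + \frac{1}{3} \left(-86\right) = - \frac{7}{3} - \frac{86}{3} = -31$)
$m{\left(X,K \right)} = 8 - 2 K$ ($m{\left(X,K \right)} = - 2 K + 8 = 8 - 2 K$)
$c m{\left(Q{\left(2 \right)},f \right)} + 135 = - 31 \left(8 - 12\right) + 135 = \left(-31\right) \left(-4\right) + 135 = 124 + 135 = 259$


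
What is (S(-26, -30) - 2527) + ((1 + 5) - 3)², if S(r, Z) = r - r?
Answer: -2518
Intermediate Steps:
S(r, Z) = 0
(S(-26, -30) - 2527) + ((1 + 5) - 3)² = (0 - 2527) + ((1 + 5) - 3)² = -2527 + (6 - 3)² = -2527 + 3² = -2527 + 9 = -2518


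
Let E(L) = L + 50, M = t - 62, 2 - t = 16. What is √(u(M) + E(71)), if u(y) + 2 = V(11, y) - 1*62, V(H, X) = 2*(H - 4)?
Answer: √71 ≈ 8.4261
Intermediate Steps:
t = -14 (t = 2 - 1*16 = 2 - 16 = -14)
V(H, X) = -8 + 2*H (V(H, X) = 2*(-4 + H) = -8 + 2*H)
M = -76 (M = -14 - 62 = -76)
E(L) = 50 + L
u(y) = -50 (u(y) = -2 + ((-8 + 2*11) - 1*62) = -2 + ((-8 + 22) - 62) = -2 + (14 - 62) = -2 - 48 = -50)
√(u(M) + E(71)) = √(-50 + (50 + 71)) = √(-50 + 121) = √71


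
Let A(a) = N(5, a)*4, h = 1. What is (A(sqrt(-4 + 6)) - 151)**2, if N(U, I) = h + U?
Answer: 16129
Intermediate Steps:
N(U, I) = 1 + U
A(a) = 24 (A(a) = (1 + 5)*4 = 6*4 = 24)
(A(sqrt(-4 + 6)) - 151)**2 = (24 - 151)**2 = (-127)**2 = 16129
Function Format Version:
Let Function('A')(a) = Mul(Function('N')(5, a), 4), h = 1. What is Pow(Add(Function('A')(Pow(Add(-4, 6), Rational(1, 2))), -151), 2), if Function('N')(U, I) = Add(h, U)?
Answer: 16129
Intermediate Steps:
Function('N')(U, I) = Add(1, U)
Function('A')(a) = 24 (Function('A')(a) = Mul(Add(1, 5), 4) = Mul(6, 4) = 24)
Pow(Add(Function('A')(Pow(Add(-4, 6), Rational(1, 2))), -151), 2) = Pow(Add(24, -151), 2) = Pow(-127, 2) = 16129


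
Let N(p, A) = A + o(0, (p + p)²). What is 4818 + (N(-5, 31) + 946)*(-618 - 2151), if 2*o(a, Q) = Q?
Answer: -2838945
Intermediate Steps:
o(a, Q) = Q/2
N(p, A) = A + 2*p² (N(p, A) = A + (p + p)²/2 = A + (2*p)²/2 = A + (4*p²)/2 = A + 2*p²)
4818 + (N(-5, 31) + 946)*(-618 - 2151) = 4818 + ((31 + 2*(-5)²) + 946)*(-618 - 2151) = 4818 + ((31 + 2*25) + 946)*(-2769) = 4818 + ((31 + 50) + 946)*(-2769) = 4818 + (81 + 946)*(-2769) = 4818 + 1027*(-2769) = 4818 - 2843763 = -2838945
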